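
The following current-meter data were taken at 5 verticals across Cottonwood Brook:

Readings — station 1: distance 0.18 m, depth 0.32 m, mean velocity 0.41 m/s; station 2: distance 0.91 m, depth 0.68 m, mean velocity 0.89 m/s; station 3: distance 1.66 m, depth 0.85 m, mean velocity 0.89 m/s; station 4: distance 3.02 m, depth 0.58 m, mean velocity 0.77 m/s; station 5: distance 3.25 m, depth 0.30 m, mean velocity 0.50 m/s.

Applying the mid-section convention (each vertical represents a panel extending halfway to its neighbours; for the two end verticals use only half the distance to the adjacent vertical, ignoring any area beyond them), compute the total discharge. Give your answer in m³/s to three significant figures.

w_1 = (0.91 − 0.18)/2 = 0.365 m; q_1 = 0.41 × 0.32 × 0.365 = 0.04789 m³/s
w_2 = (1.66 − 0.18)/2 = 0.74 m; q_2 = 0.89 × 0.68 × 0.74 = 0.4478 m³/s
w_3 = (3.02 − 0.91)/2 = 1.055 m; q_3 = 0.89 × 0.85 × 1.055 = 0.7981 m³/s
w_4 = (3.25 − 1.66)/2 = 0.795 m; q_4 = 0.77 × 0.58 × 0.795 = 0.3550 m³/s
w_5 = (3.25 − 3.02)/2 = 0.115 m; q_5 = 0.50 × 0.30 × 0.115 = 0.01725 m³/s
Q = Σ qᵢ = 1.666 m³/s

1.67 m³/s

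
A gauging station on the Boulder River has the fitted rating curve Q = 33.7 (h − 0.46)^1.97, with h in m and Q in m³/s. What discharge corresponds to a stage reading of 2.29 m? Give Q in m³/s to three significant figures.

111 m³/s

Q = 33.7 × (2.29 − 0.46)^1.97 = 33.7 × 1.83^1.97 = 110.8 m³/s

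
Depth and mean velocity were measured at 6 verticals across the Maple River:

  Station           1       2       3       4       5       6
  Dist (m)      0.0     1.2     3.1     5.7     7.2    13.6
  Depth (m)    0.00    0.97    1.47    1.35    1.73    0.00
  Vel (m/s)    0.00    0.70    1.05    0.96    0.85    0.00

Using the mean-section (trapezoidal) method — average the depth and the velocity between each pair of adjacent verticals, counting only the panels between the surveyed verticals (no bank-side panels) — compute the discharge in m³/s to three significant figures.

Panel 1-2: Δb = 1.2 m, d̄ = (0.00+0.97)/2 = 0.485, v̄ = (0.00+0.70)/2 = 0.35 → q = 1.2×0.485×0.35 = 0.2037 m³/s
Panel 2-3: Δb = 1.9 m, d̄ = (0.97+1.47)/2 = 1.22, v̄ = (0.70+1.05)/2 = 0.875 → q = 1.9×1.22×0.875 = 2.028 m³/s
Panel 3-4: Δb = 2.6 m, d̄ = (1.47+1.35)/2 = 1.41, v̄ = (1.05+0.96)/2 = 1.005 → q = 2.6×1.41×1.005 = 3.684 m³/s
Panel 4-5: Δb = 1.5 m, d̄ = (1.35+1.73)/2 = 1.54, v̄ = (0.96+0.85)/2 = 0.905 → q = 1.5×1.54×0.905 = 2.091 m³/s
Panel 5-6: Δb = 6.4 m, d̄ = (1.73+0.00)/2 = 0.865, v̄ = (0.85+0.00)/2 = 0.425 → q = 6.4×0.865×0.425 = 2.353 m³/s
Q = Σ q = 10.36 m³/s

10.4 m³/s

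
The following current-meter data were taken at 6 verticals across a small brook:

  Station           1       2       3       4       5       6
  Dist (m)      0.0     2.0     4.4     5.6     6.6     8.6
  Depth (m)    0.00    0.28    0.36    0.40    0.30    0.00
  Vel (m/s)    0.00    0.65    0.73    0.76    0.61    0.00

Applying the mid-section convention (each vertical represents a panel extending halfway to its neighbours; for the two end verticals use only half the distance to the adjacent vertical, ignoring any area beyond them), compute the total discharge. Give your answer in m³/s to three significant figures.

w_2 = (4.4 − 0.0)/2 = 2.2 m; q_2 = 0.65 × 0.28 × 2.2 = 0.4004 m³/s
w_3 = (5.6 − 2.0)/2 = 1.8 m; q_3 = 0.73 × 0.36 × 1.8 = 0.4730 m³/s
w_4 = (6.6 − 4.4)/2 = 1.1 m; q_4 = 0.76 × 0.40 × 1.1 = 0.3344 m³/s
w_5 = (8.6 − 5.6)/2 = 1.5 m; q_5 = 0.61 × 0.30 × 1.5 = 0.2745 m³/s
Stations 1, 6 contribute zero (depth or velocity is 0).
Q = Σ qᵢ = 1.482 m³/s

1.48 m³/s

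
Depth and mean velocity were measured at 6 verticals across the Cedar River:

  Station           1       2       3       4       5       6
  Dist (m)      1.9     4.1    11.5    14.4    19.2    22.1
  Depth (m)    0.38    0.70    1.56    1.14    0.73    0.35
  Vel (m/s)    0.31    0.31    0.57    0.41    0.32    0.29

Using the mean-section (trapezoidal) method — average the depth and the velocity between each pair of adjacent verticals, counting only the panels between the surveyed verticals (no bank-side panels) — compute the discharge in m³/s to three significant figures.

8.08 m³/s

Panel 1-2: Δb = 2.2 m, d̄ = (0.38+0.70)/2 = 0.54, v̄ = (0.31+0.31)/2 = 0.31 → q = 2.2×0.54×0.31 = 0.3683 m³/s
Panel 2-3: Δb = 7.4 m, d̄ = (0.70+1.56)/2 = 1.13, v̄ = (0.31+0.57)/2 = 0.44 → q = 7.4×1.13×0.44 = 3.679 m³/s
Panel 3-4: Δb = 2.9 m, d̄ = (1.56+1.14)/2 = 1.35, v̄ = (0.57+0.41)/2 = 0.49 → q = 2.9×1.35×0.49 = 1.918 m³/s
Panel 4-5: Δb = 4.8 m, d̄ = (1.14+0.73)/2 = 0.935, v̄ = (0.41+0.32)/2 = 0.365 → q = 4.8×0.935×0.365 = 1.638 m³/s
Panel 5-6: Δb = 2.9 m, d̄ = (0.73+0.35)/2 = 0.54, v̄ = (0.32+0.29)/2 = 0.305 → q = 2.9×0.54×0.305 = 0.4776 m³/s
Q = Σ q = 8.082 m³/s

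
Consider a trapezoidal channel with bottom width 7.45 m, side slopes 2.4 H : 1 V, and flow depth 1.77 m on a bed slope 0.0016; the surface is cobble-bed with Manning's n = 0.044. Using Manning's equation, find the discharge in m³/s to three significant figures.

A = (b + z·y)·y = (7.45 + 2.4×1.77)×1.77 = 20.71 m²
P = b + 2y√(1+z²) = 7.45 + 2×1.77×√(1+2.4²) = 16.65 m
R = A/P = 20.71/16.65 = 1.243 m
Q = (1/n)·A·R^(2/3)·S^(1/2) = (1/0.044) × 20.71 × 1.243^(2/3) × 0.0016^(1/2) = 21.76 m³/s

21.8 m³/s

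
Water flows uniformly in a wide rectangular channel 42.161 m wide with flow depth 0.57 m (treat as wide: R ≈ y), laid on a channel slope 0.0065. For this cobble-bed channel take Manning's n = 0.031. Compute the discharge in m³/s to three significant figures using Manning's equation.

43.0 m³/s

A = b·y = 42.161 × 0.57 = 24.03 m²
Wide channel: R ≈ y = 0.57 m
Q = (1/n)·A·R^(2/3)·S^(1/2) = (1/0.031) × 24.03 × 0.5700^(2/3) × 0.0065^(1/2) = 42.97 m³/s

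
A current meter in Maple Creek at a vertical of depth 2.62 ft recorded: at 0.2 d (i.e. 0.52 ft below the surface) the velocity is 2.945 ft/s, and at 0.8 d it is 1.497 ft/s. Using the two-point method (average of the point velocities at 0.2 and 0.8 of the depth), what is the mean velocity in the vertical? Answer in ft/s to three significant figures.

2.22 ft/s

v̄ = (2.945 + 1.497) / 2 = 2.221 ft/s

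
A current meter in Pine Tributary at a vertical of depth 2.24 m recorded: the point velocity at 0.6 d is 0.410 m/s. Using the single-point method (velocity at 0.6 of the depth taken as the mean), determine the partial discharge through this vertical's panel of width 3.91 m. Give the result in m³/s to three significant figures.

3.59 m³/s

v̄ = v₀.₆ = 0.410 m/s
q = v̄ × d × w = 0.4100 × 2.24 × 3.91 = 3.591 m³/s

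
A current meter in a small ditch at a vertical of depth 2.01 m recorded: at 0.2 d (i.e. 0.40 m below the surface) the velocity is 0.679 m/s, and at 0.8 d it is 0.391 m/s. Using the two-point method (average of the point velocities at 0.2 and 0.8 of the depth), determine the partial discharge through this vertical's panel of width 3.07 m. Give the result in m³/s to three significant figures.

v̄ = (0.679 + 0.391) / 2 = 0.5350 m/s
q = v̄ × d × w = 0.5350 × 2.01 × 3.07 = 3.301 m³/s

3.30 m³/s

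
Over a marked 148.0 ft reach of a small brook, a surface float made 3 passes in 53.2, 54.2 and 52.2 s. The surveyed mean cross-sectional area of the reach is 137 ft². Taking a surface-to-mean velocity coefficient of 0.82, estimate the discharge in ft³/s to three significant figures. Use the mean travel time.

t̄ = (53.2 + 54.2 + 52.2) / 3 = 53.2 s
v_surface = L / t̄ = 148.0 / 53.2 = 2.782 ft/s
v_mean = 0.82 × 2.782 = 2.281 ft/s
Q = A × v_mean = 137 × 2.281 = 312.5 ft³/s

313 ft³/s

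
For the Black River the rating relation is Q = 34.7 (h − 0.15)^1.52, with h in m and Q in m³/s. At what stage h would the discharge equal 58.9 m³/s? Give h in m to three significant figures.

1.57 m

h − h₀ = (Q/C)^(1/b) = (58.9/34.7)^(1/1.52) = 1.416 m
h = 0.15 + 1.416 = 1.566 m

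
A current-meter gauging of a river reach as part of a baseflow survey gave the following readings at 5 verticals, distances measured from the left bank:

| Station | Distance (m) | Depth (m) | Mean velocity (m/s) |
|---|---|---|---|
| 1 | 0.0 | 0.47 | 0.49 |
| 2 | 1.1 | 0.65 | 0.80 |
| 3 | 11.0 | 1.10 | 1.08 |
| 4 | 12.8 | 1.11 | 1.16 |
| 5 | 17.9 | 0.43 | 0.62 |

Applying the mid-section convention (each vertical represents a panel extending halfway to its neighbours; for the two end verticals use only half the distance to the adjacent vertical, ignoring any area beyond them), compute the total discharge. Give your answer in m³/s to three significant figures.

w_1 = (1.1 − 0.0)/2 = 0.55 m; q_1 = 0.49 × 0.47 × 0.55 = 0.1267 m³/s
w_2 = (11.0 − 0.0)/2 = 5.5 m; q_2 = 0.80 × 0.65 × 5.5 = 2.860 m³/s
w_3 = (12.8 − 1.1)/2 = 5.85 m; q_3 = 1.08 × 1.10 × 5.85 = 6.950 m³/s
w_4 = (17.9 − 11.0)/2 = 3.45 m; q_4 = 1.16 × 1.11 × 3.45 = 4.442 m³/s
w_5 = (17.9 − 12.8)/2 = 2.55 m; q_5 = 0.62 × 0.43 × 2.55 = 0.6798 m³/s
Q = Σ qᵢ = 15.06 m³/s

15.1 m³/s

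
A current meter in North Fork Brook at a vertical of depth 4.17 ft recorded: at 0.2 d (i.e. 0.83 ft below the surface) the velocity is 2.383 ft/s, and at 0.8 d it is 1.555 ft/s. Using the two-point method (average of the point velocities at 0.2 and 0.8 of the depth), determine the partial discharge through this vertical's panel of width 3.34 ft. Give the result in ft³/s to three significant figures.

v̄ = (2.383 + 1.555) / 2 = 1.969 ft/s
q = v̄ × d × w = 1.969 × 4.17 × 3.34 = 27.42 ft³/s

27.4 ft³/s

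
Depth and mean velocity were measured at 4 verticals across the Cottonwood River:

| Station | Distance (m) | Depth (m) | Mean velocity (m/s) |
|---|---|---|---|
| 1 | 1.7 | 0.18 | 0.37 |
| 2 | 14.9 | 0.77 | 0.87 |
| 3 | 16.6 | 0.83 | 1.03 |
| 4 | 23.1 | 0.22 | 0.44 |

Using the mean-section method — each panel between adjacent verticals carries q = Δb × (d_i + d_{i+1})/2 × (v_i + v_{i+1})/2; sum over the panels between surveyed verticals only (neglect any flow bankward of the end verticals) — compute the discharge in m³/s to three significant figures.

7.69 m³/s

Panel 1-2: Δb = 13.2 m, d̄ = (0.18+0.77)/2 = 0.475, v̄ = (0.37+0.87)/2 = 0.62 → q = 13.2×0.475×0.62 = 3.887 m³/s
Panel 2-3: Δb = 1.7 m, d̄ = (0.77+0.83)/2 = 0.8, v̄ = (0.87+1.03)/2 = 0.95 → q = 1.7×0.8×0.95 = 1.292 m³/s
Panel 3-4: Δb = 6.5 m, d̄ = (0.83+0.22)/2 = 0.525, v̄ = (1.03+0.44)/2 = 0.735 → q = 6.5×0.525×0.735 = 2.508 m³/s
Q = Σ q = 7.688 m³/s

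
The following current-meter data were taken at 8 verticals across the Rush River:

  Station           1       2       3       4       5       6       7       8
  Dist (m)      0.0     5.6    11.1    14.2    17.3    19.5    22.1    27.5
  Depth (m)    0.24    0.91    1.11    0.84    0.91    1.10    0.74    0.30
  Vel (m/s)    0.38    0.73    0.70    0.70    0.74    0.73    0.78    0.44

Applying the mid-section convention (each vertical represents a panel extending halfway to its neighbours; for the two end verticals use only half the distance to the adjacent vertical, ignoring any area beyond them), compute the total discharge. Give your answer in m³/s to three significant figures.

w_1 = (5.6 − 0.0)/2 = 2.8 m; q_1 = 0.38 × 0.24 × 2.8 = 0.2554 m³/s
w_2 = (11.1 − 0.0)/2 = 5.55 m; q_2 = 0.73 × 0.91 × 5.55 = 3.687 m³/s
w_3 = (14.2 − 5.6)/2 = 4.3 m; q_3 = 0.70 × 1.11 × 4.3 = 3.341 m³/s
w_4 = (17.3 − 11.1)/2 = 3.1 m; q_4 = 0.70 × 0.84 × 3.1 = 1.823 m³/s
w_5 = (19.5 − 14.2)/2 = 2.65 m; q_5 = 0.74 × 0.91 × 2.65 = 1.785 m³/s
w_6 = (22.1 − 17.3)/2 = 2.4 m; q_6 = 0.73 × 1.10 × 2.4 = 1.927 m³/s
w_7 = (27.5 − 19.5)/2 = 4 m; q_7 = 0.78 × 0.74 × 4 = 2.309 m³/s
w_8 = (27.5 − 22.1)/2 = 2.7 m; q_8 = 0.44 × 0.30 × 2.7 = 0.3564 m³/s
Q = Σ qᵢ = 15.48 m³/s

15.5 m³/s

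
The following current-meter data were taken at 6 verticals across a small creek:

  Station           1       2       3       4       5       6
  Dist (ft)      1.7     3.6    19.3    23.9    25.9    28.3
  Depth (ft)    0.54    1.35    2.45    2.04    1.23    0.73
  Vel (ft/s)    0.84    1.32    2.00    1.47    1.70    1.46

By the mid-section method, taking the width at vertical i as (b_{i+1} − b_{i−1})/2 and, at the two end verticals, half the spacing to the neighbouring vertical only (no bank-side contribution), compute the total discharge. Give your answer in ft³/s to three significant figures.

81.6 ft³/s

w_1 = (3.6 − 1.7)/2 = 0.95 ft; q_1 = 0.84 × 0.54 × 0.95 = 0.4309 ft³/s
w_2 = (19.3 − 1.7)/2 = 8.8 ft; q_2 = 1.32 × 1.35 × 8.8 = 15.68 ft³/s
w_3 = (23.9 − 3.6)/2 = 10.15 ft; q_3 = 2.00 × 2.45 × 10.15 = 49.74 ft³/s
w_4 = (25.9 − 19.3)/2 = 3.3 ft; q_4 = 1.47 × 2.04 × 3.3 = 9.896 ft³/s
w_5 = (28.3 − 23.9)/2 = 2.2 ft; q_5 = 1.70 × 1.23 × 2.2 = 4.600 ft³/s
w_6 = (28.3 − 25.9)/2 = 1.2 ft; q_6 = 1.46 × 0.73 × 1.2 = 1.279 ft³/s
Q = Σ qᵢ = 81.62 ft³/s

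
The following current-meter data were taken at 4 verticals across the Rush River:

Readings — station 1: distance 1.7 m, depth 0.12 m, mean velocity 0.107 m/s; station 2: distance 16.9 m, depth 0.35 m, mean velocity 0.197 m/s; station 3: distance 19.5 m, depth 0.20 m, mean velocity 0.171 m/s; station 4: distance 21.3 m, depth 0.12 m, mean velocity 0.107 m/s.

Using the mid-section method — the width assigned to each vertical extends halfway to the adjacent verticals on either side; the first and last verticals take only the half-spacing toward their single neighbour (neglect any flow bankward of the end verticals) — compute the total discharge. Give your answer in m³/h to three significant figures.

w_1 = (16.9 − 1.7)/2 = 7.6 m; q_1 = 0.107 × 0.12 × 7.6 = 0.09758 m³/s
w_2 = (19.5 − 1.7)/2 = 8.9 m; q_2 = 0.197 × 0.35 × 8.9 = 0.6137 m³/s
w_3 = (21.3 − 16.9)/2 = 2.2 m; q_3 = 0.171 × 0.20 × 2.2 = 0.07524 m³/s
w_4 = (21.3 − 19.5)/2 = 0.9 m; q_4 = 0.107 × 0.12 × 0.9 = 0.01156 m³/s
Q = Σ qᵢ = 0.7980 m³/s
= 0.7980 × 3600 = 2873 m³/h

2870 m³/h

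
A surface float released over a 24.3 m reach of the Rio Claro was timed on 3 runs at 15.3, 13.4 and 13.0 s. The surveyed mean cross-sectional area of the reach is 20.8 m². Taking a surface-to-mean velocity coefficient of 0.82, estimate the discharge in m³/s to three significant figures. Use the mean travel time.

29.8 m³/s

t̄ = (15.3 + 13.4 + 13.0) / 3 = 13.9 s
v_surface = L / t̄ = 24.3 / 13.9 = 1.748 m/s
v_mean = 0.82 × 1.748 = 1.434 m/s
Q = A × v_mean = 20.8 × 1.434 = 29.82 m³/s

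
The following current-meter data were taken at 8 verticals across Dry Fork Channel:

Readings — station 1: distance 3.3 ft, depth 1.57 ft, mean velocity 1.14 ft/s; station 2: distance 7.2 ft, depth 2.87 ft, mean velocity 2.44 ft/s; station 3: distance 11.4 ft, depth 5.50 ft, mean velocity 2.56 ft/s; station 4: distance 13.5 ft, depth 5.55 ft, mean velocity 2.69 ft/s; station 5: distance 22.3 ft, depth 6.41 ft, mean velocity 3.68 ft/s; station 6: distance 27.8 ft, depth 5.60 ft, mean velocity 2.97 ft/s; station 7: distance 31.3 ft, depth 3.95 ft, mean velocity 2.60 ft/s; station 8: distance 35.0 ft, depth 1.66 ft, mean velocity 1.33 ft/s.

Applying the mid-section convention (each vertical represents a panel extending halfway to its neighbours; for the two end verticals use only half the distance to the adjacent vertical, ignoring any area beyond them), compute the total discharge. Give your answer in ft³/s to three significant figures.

w_1 = (7.2 − 3.3)/2 = 1.95 ft; q_1 = 1.14 × 1.57 × 1.95 = 3.490 ft³/s
w_2 = (11.4 − 3.3)/2 = 4.05 ft; q_2 = 2.44 × 2.87 × 4.05 = 28.36 ft³/s
w_3 = (13.5 − 7.2)/2 = 3.15 ft; q_3 = 2.56 × 5.50 × 3.15 = 44.35 ft³/s
w_4 = (22.3 − 11.4)/2 = 5.45 ft; q_4 = 2.69 × 5.55 × 5.45 = 81.37 ft³/s
w_5 = (27.8 − 13.5)/2 = 7.15 ft; q_5 = 3.68 × 6.41 × 7.15 = 168.7 ft³/s
w_6 = (31.3 − 22.3)/2 = 4.5 ft; q_6 = 2.97 × 5.60 × 4.5 = 74.84 ft³/s
w_7 = (35.0 − 27.8)/2 = 3.6 ft; q_7 = 2.60 × 3.95 × 3.6 = 36.97 ft³/s
w_8 = (35.0 − 31.3)/2 = 1.85 ft; q_8 = 1.33 × 1.66 × 1.85 = 4.084 ft³/s
Q = Σ qᵢ = 442.1 ft³/s

442 ft³/s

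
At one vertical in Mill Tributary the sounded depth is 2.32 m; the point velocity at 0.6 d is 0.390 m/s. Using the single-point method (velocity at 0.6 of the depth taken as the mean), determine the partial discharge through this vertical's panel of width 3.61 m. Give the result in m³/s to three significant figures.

v̄ = v₀.₆ = 0.390 m/s
q = v̄ × d × w = 0.3900 × 2.32 × 3.61 = 3.266 m³/s

3.27 m³/s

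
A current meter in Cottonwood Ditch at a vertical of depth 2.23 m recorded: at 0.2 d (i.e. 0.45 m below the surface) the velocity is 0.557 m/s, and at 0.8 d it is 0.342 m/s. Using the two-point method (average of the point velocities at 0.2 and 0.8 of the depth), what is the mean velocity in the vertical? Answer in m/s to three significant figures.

0.450 m/s

v̄ = (0.557 + 0.342) / 2 = 0.4495 m/s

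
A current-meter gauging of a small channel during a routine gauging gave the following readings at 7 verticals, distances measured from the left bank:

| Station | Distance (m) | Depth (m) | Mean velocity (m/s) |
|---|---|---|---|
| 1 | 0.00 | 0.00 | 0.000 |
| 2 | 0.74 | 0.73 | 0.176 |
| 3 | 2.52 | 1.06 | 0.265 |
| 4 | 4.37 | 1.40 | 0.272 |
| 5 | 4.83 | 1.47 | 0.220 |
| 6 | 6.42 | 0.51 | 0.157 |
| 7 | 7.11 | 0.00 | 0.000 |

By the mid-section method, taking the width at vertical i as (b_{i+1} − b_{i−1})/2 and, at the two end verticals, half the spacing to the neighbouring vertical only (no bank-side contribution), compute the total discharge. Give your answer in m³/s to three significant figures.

w_2 = (2.52 − 0.00)/2 = 1.26 m; q_2 = 0.176 × 0.73 × 1.26 = 0.1619 m³/s
w_3 = (4.37 − 0.74)/2 = 1.815 m; q_3 = 0.265 × 1.06 × 1.815 = 0.5098 m³/s
w_4 = (4.83 − 2.52)/2 = 1.155 m; q_4 = 0.272 × 1.40 × 1.155 = 0.4398 m³/s
w_5 = (6.42 − 4.37)/2 = 1.025 m; q_5 = 0.220 × 1.47 × 1.025 = 0.3315 m³/s
w_6 = (7.11 − 4.83)/2 = 1.14 m; q_6 = 0.157 × 0.51 × 1.14 = 0.09128 m³/s
Stations 1, 7 contribute zero (depth or velocity is 0).
Q = Σ qᵢ = 1.534 m³/s

1.53 m³/s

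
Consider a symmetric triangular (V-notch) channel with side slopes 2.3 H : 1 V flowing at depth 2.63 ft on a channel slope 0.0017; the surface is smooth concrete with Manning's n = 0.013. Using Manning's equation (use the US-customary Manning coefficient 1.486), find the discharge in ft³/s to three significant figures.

84.9 ft³/s

A = z·y² = 2.3×2.63² = 15.91 ft²
P = 2y√(1+z²) = 2×2.63×√(1+2.3²) = 13.19 ft
R = A/P = 15.91/13.19 = 1.206 ft
Q = (1.486/n)·A·R^(2/3)·S^(1/2) = (1.486/0.013) × 15.91 × 1.206^(2/3) × 0.0017^(1/2) = 84.95 ft³/s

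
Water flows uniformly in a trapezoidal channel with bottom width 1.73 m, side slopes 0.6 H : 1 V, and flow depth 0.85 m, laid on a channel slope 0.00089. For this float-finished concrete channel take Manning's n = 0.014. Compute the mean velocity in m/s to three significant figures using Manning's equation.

A = (b + z·y)·y = (1.73 + 0.6×0.85)×0.85 = 1.904 m²
P = b + 2y√(1+z²) = 1.73 + 2×0.85×√(1+0.6²) = 3.713 m
R = A/P = 1.904/3.713 = 0.5129 m
Q = (1/n)·A·R^(2/3)·S^(1/2) = (1/0.014) × 1.904 × 0.5129^(2/3) × 0.00089^(1/2) = 2.600 m³/s
V = Q/A = 2.600/1.904 = 1.365 m/s

1.37 m/s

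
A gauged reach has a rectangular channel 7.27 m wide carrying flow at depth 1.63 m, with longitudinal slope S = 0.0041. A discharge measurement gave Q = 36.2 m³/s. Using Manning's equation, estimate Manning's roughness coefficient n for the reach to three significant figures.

A = b·y = 7.27 × 1.63 = 11.85 m²
P = b + 2y = 7.27 + 2×1.63 = 10.53 m
R = A/P = 11.85/10.53 = 1.125 m
n = (1/Q)·A·R^(2/3)·S^(1/2) = (1/36.2) × 11.85 × 1.082 × 0.06403 = 0.02268

0.0227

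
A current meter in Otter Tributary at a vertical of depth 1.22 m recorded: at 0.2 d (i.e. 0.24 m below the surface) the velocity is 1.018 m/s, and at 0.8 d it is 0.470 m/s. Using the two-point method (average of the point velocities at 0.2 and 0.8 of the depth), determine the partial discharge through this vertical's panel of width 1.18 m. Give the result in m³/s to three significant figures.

1.07 m³/s

v̄ = (1.018 + 0.470) / 2 = 0.7440 m/s
q = v̄ × d × w = 0.7440 × 1.22 × 1.18 = 1.071 m³/s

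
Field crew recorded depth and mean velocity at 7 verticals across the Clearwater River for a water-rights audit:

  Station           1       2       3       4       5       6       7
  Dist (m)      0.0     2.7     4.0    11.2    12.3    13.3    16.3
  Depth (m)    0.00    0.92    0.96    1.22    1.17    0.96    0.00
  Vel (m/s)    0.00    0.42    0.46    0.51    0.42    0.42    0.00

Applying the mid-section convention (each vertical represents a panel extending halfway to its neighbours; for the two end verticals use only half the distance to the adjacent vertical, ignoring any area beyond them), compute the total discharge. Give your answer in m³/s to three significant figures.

w_2 = (4.0 − 0.0)/2 = 2 m; q_2 = 0.42 × 0.92 × 2 = 0.7728 m³/s
w_3 = (11.2 − 2.7)/2 = 4.25 m; q_3 = 0.46 × 0.96 × 4.25 = 1.877 m³/s
w_4 = (12.3 − 4.0)/2 = 4.15 m; q_4 = 0.51 × 1.22 × 4.15 = 2.582 m³/s
w_5 = (13.3 − 11.2)/2 = 1.05 m; q_5 = 0.42 × 1.17 × 1.05 = 0.5160 m³/s
w_6 = (16.3 − 12.3)/2 = 2 m; q_6 = 0.42 × 0.96 × 2 = 0.8064 m³/s
Stations 1, 7 contribute zero (depth or velocity is 0).
Q = Σ qᵢ = 6.554 m³/s

6.55 m³/s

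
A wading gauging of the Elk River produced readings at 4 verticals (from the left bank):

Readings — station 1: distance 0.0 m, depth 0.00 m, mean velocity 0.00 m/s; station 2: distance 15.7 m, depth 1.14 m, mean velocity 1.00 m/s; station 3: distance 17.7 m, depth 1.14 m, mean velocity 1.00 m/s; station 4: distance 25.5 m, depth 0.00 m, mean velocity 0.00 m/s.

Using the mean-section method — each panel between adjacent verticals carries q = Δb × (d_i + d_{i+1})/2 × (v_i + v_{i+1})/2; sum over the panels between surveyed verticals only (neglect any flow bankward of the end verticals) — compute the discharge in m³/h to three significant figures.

32300 m³/h

Panel 1-2: Δb = 15.7 m, d̄ = (0.00+1.14)/2 = 0.57, v̄ = (0.00+1.00)/2 = 0.5 → q = 15.7×0.57×0.5 = 4.475 m³/s
Panel 2-3: Δb = 2 m, d̄ = (1.14+1.14)/2 = 1.14, v̄ = (1.00+1.00)/2 = 1 → q = 2×1.14×1 = 2.280 m³/s
Panel 3-4: Δb = 7.8 m, d̄ = (1.14+0.00)/2 = 0.57, v̄ = (1.00+0.00)/2 = 0.5 → q = 7.8×0.57×0.5 = 2.223 m³/s
Q = Σ q = 8.978 m³/s
= 8.978 × 3600 = 32320 m³/h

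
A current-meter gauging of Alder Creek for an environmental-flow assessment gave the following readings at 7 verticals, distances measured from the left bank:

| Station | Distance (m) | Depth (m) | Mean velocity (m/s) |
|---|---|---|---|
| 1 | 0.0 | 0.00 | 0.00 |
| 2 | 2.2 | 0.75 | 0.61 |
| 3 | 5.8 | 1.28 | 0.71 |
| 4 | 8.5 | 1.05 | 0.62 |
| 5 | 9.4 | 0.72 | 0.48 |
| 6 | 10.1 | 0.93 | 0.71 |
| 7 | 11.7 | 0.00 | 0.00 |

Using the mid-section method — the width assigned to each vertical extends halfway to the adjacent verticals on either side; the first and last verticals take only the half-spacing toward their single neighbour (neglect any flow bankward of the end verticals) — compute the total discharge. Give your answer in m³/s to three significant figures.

w_2 = (5.8 − 0.0)/2 = 2.9 m; q_2 = 0.61 × 0.75 × 2.9 = 1.327 m³/s
w_3 = (8.5 − 2.2)/2 = 3.15 m; q_3 = 0.71 × 1.28 × 3.15 = 2.863 m³/s
w_4 = (9.4 − 5.8)/2 = 1.8 m; q_4 = 0.62 × 1.05 × 1.8 = 1.172 m³/s
w_5 = (10.1 − 8.5)/2 = 0.8 m; q_5 = 0.48 × 0.72 × 0.8 = 0.2765 m³/s
w_6 = (11.7 − 9.4)/2 = 1.15 m; q_6 = 0.71 × 0.93 × 1.15 = 0.7593 m³/s
Stations 1, 7 contribute zero (depth or velocity is 0).
Q = Σ qᵢ = 6.397 m³/s

6.40 m³/s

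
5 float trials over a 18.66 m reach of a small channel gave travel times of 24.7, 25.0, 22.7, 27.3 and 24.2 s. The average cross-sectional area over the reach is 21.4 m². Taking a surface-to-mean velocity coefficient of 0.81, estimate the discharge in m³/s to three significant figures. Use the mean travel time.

13.1 m³/s

t̄ = (24.7 + 25.0 + 22.7 + 27.3 + 24.2) / 5 = 24.78 s
v_surface = L / t̄ = 18.66 / 24.78 = 0.7530 m/s
v_mean = 0.81 × 0.7530 = 0.6100 m/s
Q = A × v_mean = 21.4 × 0.6100 = 13.05 m³/s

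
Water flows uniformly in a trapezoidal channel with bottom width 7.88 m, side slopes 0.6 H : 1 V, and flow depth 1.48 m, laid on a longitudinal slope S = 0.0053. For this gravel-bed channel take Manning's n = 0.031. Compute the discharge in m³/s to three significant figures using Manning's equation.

33.4 m³/s

A = (b + z·y)·y = (7.88 + 0.6×1.48)×1.48 = 12.98 m²
P = b + 2y√(1+z²) = 7.88 + 2×1.48×√(1+0.6²) = 11.33 m
R = A/P = 12.98/11.33 = 1.145 m
Q = (1/n)·A·R^(2/3)·S^(1/2) = (1/0.031) × 12.98 × 1.145^(2/3) × 0.0053^(1/2) = 33.36 m³/s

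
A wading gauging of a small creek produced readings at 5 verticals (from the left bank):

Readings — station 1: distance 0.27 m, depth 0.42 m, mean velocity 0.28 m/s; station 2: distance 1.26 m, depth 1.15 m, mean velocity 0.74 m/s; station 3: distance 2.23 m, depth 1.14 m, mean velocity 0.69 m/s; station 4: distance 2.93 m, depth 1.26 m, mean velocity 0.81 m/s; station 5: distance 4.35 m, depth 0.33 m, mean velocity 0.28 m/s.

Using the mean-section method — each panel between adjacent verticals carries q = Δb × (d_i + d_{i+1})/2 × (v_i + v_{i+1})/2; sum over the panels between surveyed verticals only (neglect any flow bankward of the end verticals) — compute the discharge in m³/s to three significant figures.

2.44 m³/s

Panel 1-2: Δb = 0.99 m, d̄ = (0.42+1.15)/2 = 0.785, v̄ = (0.28+0.74)/2 = 0.51 → q = 0.99×0.785×0.51 = 0.3963 m³/s
Panel 2-3: Δb = 0.97 m, d̄ = (1.15+1.14)/2 = 1.145, v̄ = (0.74+0.69)/2 = 0.715 → q = 0.97×1.145×0.715 = 0.7941 m³/s
Panel 3-4: Δb = 0.7 m, d̄ = (1.14+1.26)/2 = 1.2, v̄ = (0.69+0.81)/2 = 0.75 → q = 0.7×1.2×0.75 = 0.6300 m³/s
Panel 4-5: Δb = 1.42 m, d̄ = (1.26+0.33)/2 = 0.795, v̄ = (0.81+0.28)/2 = 0.545 → q = 1.42×0.795×0.545 = 0.6153 m³/s
Q = Σ q = 2.436 m³/s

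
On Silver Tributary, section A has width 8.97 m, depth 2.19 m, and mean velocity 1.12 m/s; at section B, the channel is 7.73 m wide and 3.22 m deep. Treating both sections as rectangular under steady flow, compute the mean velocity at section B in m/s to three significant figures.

0.884 m/s

Q = A₁V₁ = (8.97×2.19) × 1.12 = 22.00 m³/s
A₂ = 7.73 × 3.22 = 24.89 m²
V₂ = Q/A₂ = 22.00/24.89 = 0.8839 m/s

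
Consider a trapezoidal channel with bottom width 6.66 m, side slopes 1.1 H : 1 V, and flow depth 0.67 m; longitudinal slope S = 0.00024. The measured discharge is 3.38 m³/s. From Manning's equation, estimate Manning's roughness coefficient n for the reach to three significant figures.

0.0157

A = (b + z·y)·y = (6.66 + 1.1×0.67)×0.67 = 4.956 m²
P = b + 2y√(1+z²) = 6.66 + 2×0.67×√(1+1.1²) = 8.652 m
R = A/P = 4.956/8.652 = 0.5728 m
n = (1/Q)·A·R^(2/3)·S^(1/2) = (1/3.38) × 4.956 × 0.6897 × 0.01549 = 0.01567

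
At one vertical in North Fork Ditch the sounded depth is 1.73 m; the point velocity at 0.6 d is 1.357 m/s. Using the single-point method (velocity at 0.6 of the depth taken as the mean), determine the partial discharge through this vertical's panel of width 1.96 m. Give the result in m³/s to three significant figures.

4.60 m³/s

v̄ = v₀.₆ = 1.357 m/s
q = v̄ × d × w = 1.357 × 1.73 × 1.96 = 4.601 m³/s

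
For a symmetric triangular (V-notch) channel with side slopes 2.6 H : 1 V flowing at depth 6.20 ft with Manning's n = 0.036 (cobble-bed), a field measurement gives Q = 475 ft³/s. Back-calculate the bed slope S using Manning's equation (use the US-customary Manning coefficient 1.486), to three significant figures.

A = z·y² = 2.6×6.20² = 99.94 ft²
P = 2y√(1+z²) = 2×6.20×√(1+2.6²) = 34.54 ft
R = A/P = 99.94/34.54 = 2.893 ft
S = (Q·n / (1.486·A·R^(2/3)))² = (475×0.036 / (1.486×99.94×2.030))² = 0.003215

0.00322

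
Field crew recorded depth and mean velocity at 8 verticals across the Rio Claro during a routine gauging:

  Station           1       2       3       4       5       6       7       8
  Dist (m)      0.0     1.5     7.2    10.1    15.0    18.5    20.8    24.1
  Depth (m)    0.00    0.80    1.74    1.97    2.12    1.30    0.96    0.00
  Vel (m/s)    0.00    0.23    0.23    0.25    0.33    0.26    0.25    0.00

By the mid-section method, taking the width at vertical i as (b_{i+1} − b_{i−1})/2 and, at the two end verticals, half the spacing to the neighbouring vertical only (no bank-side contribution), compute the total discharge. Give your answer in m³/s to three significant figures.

w_2 = (7.2 − 0.0)/2 = 3.6 m; q_2 = 0.23 × 0.80 × 3.6 = 0.6624 m³/s
w_3 = (10.1 − 1.5)/2 = 4.3 m; q_3 = 0.23 × 1.74 × 4.3 = 1.721 m³/s
w_4 = (15.0 − 7.2)/2 = 3.9 m; q_4 = 0.25 × 1.97 × 3.9 = 1.921 m³/s
w_5 = (18.5 − 10.1)/2 = 4.2 m; q_5 = 0.33 × 2.12 × 4.2 = 2.938 m³/s
w_6 = (20.8 − 15.0)/2 = 2.9 m; q_6 = 0.26 × 1.30 × 2.9 = 0.9802 m³/s
w_7 = (24.1 − 18.5)/2 = 2.8 m; q_7 = 0.25 × 0.96 × 2.8 = 0.6720 m³/s
Stations 1, 8 contribute zero (depth or velocity is 0).
Q = Σ qᵢ = 8.895 m³/s

8.89 m³/s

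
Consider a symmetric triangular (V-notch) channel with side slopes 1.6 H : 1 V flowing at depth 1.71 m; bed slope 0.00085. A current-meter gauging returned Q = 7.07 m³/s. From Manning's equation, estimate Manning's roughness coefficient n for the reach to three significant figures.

A = z·y² = 1.6×1.71² = 4.679 m²
P = 2y√(1+z²) = 2×1.71×√(1+1.6²) = 6.453 m
R = A/P = 4.679/6.453 = 0.7250 m
n = (1/Q)·A·R^(2/3)·S^(1/2) = (1/7.07) × 4.679 × 0.8071 × 0.02915 = 0.01557

0.0156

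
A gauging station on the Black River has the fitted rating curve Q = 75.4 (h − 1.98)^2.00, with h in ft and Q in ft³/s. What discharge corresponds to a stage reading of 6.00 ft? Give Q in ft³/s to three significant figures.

1220 ft³/s

Q = 75.4 × (6.00 − 1.98)^2.00 = 75.4 × 4.02^2.00 = 1218 ft³/s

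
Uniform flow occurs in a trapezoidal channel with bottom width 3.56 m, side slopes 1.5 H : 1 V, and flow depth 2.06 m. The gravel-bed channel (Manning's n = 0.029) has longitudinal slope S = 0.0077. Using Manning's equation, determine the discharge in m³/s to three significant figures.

48.0 m³/s

A = (b + z·y)·y = (3.56 + 1.5×2.06)×2.06 = 13.70 m²
P = b + 2y√(1+z²) = 3.56 + 2×2.06×√(1+1.5²) = 10.99 m
R = A/P = 13.70/10.99 = 1.247 m
Q = (1/n)·A·R^(2/3)·S^(1/2) = (1/0.029) × 13.70 × 1.247^(2/3) × 0.0077^(1/2) = 48.02 m³/s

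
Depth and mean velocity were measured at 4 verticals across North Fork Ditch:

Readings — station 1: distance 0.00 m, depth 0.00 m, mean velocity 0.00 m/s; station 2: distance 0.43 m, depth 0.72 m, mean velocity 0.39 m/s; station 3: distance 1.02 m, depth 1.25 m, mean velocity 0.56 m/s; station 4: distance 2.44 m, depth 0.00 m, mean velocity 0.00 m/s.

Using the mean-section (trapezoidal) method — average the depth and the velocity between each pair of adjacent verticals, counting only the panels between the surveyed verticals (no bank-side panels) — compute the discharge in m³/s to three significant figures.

Panel 1-2: Δb = 0.43 m, d̄ = (0.00+0.72)/2 = 0.36, v̄ = (0.00+0.39)/2 = 0.195 → q = 0.43×0.36×0.195 = 0.03019 m³/s
Panel 2-3: Δb = 0.59 m, d̄ = (0.72+1.25)/2 = 0.985, v̄ = (0.39+0.56)/2 = 0.475 → q = 0.59×0.985×0.475 = 0.2760 m³/s
Panel 3-4: Δb = 1.42 m, d̄ = (1.25+0.00)/2 = 0.625, v̄ = (0.56+0.00)/2 = 0.28 → q = 1.42×0.625×0.28 = 0.2485 m³/s
Q = Σ q = 0.5547 m³/s

0.555 m³/s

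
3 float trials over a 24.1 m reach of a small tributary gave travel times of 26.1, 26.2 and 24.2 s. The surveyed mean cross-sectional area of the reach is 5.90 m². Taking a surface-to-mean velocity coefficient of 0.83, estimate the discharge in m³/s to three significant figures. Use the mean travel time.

4.63 m³/s

t̄ = (26.1 + 26.2 + 24.2) / 3 = 25.5 s
v_surface = L / t̄ = 24.1 / 25.5 = 0.9451 m/s
v_mean = 0.83 × 0.9451 = 0.7844 m/s
Q = A × v_mean = 5.90 × 0.7844 = 4.628 m³/s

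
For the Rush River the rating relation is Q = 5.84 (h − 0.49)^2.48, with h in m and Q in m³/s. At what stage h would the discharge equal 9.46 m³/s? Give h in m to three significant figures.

h − h₀ = (Q/C)^(1/b) = (9.46/5.84)^(1/2.48) = 1.215 m
h = 0.49 + 1.215 = 1.705 m

1.70 m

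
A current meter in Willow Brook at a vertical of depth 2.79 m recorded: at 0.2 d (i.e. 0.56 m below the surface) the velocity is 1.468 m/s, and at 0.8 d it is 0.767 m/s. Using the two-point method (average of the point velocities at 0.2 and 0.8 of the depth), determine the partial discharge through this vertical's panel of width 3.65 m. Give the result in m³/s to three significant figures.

v̄ = (1.468 + 0.767) / 2 = 1.118 m/s
q = v̄ × d × w = 1.118 × 2.79 × 3.65 = 11.38 m³/s

11.4 m³/s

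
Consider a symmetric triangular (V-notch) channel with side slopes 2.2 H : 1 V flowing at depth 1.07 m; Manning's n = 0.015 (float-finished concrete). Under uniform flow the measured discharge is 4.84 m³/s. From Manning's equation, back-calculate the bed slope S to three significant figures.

0.00217

A = z·y² = 2.2×1.07² = 2.519 m²
P = 2y√(1+z²) = 2×1.07×√(1+2.2²) = 5.172 m
R = A/P = 2.519/5.172 = 0.4870 m
S = (Q·n / (1·A·R^(2/3)))² = (4.84×0.015 / (1×2.519×0.6190))² = 0.002168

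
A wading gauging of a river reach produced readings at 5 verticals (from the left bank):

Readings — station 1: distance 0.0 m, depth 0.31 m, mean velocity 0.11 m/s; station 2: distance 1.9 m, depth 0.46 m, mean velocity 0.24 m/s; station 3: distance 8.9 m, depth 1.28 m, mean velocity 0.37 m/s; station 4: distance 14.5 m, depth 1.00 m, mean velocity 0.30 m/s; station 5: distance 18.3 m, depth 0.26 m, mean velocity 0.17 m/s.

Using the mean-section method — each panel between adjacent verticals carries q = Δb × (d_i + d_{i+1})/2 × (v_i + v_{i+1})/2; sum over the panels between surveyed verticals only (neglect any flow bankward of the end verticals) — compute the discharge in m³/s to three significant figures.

4.69 m³/s

Panel 1-2: Δb = 1.9 m, d̄ = (0.31+0.46)/2 = 0.385, v̄ = (0.11+0.24)/2 = 0.175 → q = 1.9×0.385×0.175 = 0.1280 m³/s
Panel 2-3: Δb = 7 m, d̄ = (0.46+1.28)/2 = 0.87, v̄ = (0.24+0.37)/2 = 0.305 → q = 7×0.87×0.305 = 1.857 m³/s
Panel 3-4: Δb = 5.6 m, d̄ = (1.28+1.00)/2 = 1.14, v̄ = (0.37+0.30)/2 = 0.335 → q = 5.6×1.14×0.335 = 2.139 m³/s
Panel 4-5: Δb = 3.8 m, d̄ = (1.00+0.26)/2 = 0.63, v̄ = (0.30+0.17)/2 = 0.235 → q = 3.8×0.63×0.235 = 0.5626 m³/s
Q = Σ q = 4.687 m³/s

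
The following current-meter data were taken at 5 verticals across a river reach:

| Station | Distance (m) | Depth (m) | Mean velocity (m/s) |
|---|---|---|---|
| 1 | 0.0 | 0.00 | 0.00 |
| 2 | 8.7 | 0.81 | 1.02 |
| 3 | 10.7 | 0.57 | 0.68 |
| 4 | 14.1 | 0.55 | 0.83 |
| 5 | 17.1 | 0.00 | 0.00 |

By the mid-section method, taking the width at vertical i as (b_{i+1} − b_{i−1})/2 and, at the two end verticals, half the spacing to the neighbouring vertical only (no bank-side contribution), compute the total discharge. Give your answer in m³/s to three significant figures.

6.93 m³/s

w_2 = (10.7 − 0.0)/2 = 5.35 m; q_2 = 1.02 × 0.81 × 5.35 = 4.420 m³/s
w_3 = (14.1 − 8.7)/2 = 2.7 m; q_3 = 0.68 × 0.57 × 2.7 = 1.047 m³/s
w_4 = (17.1 − 10.7)/2 = 3.2 m; q_4 = 0.83 × 0.55 × 3.2 = 1.461 m³/s
Stations 1, 5 contribute zero (depth or velocity is 0).
Q = Σ qᵢ = 6.927 m³/s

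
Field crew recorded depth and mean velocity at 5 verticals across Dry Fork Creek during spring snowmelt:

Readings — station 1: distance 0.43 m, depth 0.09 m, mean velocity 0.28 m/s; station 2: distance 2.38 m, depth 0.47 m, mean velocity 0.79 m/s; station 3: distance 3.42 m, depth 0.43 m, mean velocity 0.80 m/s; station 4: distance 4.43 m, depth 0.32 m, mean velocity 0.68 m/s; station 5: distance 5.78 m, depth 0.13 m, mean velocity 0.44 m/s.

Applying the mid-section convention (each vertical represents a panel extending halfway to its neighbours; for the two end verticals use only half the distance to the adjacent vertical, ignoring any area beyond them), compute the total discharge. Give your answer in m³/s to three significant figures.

1.23 m³/s

w_1 = (2.38 − 0.43)/2 = 0.975 m; q_1 = 0.28 × 0.09 × 0.975 = 0.02457 m³/s
w_2 = (3.42 − 0.43)/2 = 1.495 m; q_2 = 0.79 × 0.47 × 1.495 = 0.5551 m³/s
w_3 = (4.43 − 2.38)/2 = 1.025 m; q_3 = 0.80 × 0.43 × 1.025 = 0.3526 m³/s
w_4 = (5.78 − 3.42)/2 = 1.18 m; q_4 = 0.68 × 0.32 × 1.18 = 0.2568 m³/s
w_5 = (5.78 − 4.43)/2 = 0.675 m; q_5 = 0.44 × 0.13 × 0.675 = 0.03861 m³/s
Q = Σ qᵢ = 1.228 m³/s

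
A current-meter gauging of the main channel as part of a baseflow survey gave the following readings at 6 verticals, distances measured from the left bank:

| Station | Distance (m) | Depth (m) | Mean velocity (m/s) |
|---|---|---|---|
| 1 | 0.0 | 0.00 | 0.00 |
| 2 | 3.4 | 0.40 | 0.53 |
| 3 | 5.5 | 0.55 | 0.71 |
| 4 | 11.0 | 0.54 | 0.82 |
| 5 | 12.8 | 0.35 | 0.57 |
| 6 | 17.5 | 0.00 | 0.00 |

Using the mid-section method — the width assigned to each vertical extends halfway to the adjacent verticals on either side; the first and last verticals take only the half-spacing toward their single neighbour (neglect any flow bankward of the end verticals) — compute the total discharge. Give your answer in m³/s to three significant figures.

w_2 = (5.5 − 0.0)/2 = 2.75 m; q_2 = 0.53 × 0.40 × 2.75 = 0.5830 m³/s
w_3 = (11.0 − 3.4)/2 = 3.8 m; q_3 = 0.71 × 0.55 × 3.8 = 1.484 m³/s
w_4 = (12.8 − 5.5)/2 = 3.65 m; q_4 = 0.82 × 0.54 × 3.65 = 1.616 m³/s
w_5 = (17.5 − 11.0)/2 = 3.25 m; q_5 = 0.57 × 0.35 × 3.25 = 0.6484 m³/s
Stations 1, 6 contribute zero (depth or velocity is 0).
Q = Σ qᵢ = 4.331 m³/s

4.33 m³/s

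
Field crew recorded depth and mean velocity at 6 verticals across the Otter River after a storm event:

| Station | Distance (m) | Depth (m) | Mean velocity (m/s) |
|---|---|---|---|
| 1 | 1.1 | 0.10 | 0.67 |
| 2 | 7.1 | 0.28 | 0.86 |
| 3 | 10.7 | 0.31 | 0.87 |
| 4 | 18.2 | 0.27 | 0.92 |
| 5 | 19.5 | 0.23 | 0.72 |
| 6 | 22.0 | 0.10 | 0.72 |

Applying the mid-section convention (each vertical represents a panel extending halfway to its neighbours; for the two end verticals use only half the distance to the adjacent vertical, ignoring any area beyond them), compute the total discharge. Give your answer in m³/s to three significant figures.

4.35 m³/s

w_1 = (7.1 − 1.1)/2 = 3 m; q_1 = 0.67 × 0.10 × 3 = 0.2010 m³/s
w_2 = (10.7 − 1.1)/2 = 4.8 m; q_2 = 0.86 × 0.28 × 4.8 = 1.156 m³/s
w_3 = (18.2 − 7.1)/2 = 5.55 m; q_3 = 0.87 × 0.31 × 5.55 = 1.497 m³/s
w_4 = (19.5 − 10.7)/2 = 4.4 m; q_4 = 0.92 × 0.27 × 4.4 = 1.093 m³/s
w_5 = (22.0 − 18.2)/2 = 1.9 m; q_5 = 0.72 × 0.23 × 1.9 = 0.3146 m³/s
w_6 = (22.0 − 19.5)/2 = 1.25 m; q_6 = 0.72 × 0.10 × 1.25 = 0.09000 m³/s
Q = Σ qᵢ = 4.351 m³/s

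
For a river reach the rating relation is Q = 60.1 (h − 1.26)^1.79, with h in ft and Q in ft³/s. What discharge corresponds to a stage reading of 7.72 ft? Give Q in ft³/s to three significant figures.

1700 ft³/s

Q = 60.1 × (7.72 − 1.26)^1.79 = 60.1 × 6.46^1.79 = 1695 ft³/s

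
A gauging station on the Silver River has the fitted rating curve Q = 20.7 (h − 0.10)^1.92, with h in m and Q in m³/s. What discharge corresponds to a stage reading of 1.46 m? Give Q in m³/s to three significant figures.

37.4 m³/s

Q = 20.7 × (1.46 − 0.10)^1.92 = 20.7 × 1.36^1.92 = 37.36 m³/s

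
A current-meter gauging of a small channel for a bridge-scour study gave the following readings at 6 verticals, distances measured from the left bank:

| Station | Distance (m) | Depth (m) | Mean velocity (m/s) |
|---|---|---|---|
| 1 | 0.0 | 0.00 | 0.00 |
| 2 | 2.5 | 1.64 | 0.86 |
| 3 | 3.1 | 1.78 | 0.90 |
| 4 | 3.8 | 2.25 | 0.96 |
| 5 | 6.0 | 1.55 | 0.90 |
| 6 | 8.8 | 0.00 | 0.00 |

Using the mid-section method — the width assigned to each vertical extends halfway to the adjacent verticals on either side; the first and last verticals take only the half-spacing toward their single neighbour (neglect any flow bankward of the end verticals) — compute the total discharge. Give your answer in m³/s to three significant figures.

9.85 m³/s

w_2 = (3.1 − 0.0)/2 = 1.55 m; q_2 = 0.86 × 1.64 × 1.55 = 2.186 m³/s
w_3 = (3.8 − 2.5)/2 = 0.65 m; q_3 = 0.90 × 1.78 × 0.65 = 1.041 m³/s
w_4 = (6.0 − 3.1)/2 = 1.45 m; q_4 = 0.96 × 2.25 × 1.45 = 3.132 m³/s
w_5 = (8.8 − 3.8)/2 = 2.5 m; q_5 = 0.90 × 1.55 × 2.5 = 3.488 m³/s
Stations 1, 6 contribute zero (depth or velocity is 0).
Q = Σ qᵢ = 9.847 m³/s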